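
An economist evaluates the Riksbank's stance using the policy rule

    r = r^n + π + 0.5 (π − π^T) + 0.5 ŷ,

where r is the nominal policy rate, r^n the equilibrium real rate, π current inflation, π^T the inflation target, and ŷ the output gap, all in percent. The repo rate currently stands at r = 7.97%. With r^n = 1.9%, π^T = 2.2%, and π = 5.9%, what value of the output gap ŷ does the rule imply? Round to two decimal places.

0.5 ŷ = 7.97 − 1.9 − 5.9 − 0.5 × (5.9 − 2.2) = -1.68
ŷ = -1.68 / 0.5 = -3.36

-3.36%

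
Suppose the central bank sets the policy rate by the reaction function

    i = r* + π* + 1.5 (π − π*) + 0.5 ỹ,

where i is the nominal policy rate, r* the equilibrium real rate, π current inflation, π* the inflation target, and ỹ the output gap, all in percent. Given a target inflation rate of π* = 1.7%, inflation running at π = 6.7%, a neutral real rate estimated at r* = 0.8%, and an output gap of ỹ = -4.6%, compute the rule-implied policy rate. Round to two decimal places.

7.70%

i = 0.8 + 1.7 + 1.5 × (6.7 − 1.7) + 0.5 × (-4.6)
   = 0.8 + 1.7 + 7.5 − 2.3 = 7.70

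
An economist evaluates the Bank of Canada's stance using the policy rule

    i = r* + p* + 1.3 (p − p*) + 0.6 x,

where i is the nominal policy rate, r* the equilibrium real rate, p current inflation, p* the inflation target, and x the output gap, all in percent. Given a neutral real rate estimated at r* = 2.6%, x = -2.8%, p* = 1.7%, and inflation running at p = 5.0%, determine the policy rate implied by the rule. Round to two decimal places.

6.91%

i = 2.6 + 1.7 + 1.3 × (5.0 − 1.7) + 0.6 × (-2.8)
   = 2.6 + 1.7 + 4.29 − 1.68 = 6.91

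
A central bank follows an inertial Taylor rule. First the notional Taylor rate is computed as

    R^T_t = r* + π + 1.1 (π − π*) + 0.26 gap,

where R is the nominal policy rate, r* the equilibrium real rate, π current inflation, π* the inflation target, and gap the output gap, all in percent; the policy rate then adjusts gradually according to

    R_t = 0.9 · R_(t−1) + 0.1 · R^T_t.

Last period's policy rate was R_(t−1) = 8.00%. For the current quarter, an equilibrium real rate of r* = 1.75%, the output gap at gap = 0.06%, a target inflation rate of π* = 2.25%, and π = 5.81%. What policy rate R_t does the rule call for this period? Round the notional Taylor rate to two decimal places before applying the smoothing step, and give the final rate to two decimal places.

8.35%

R^T_t = 1.75 + 5.81 + 1.1 × (5.81 − 2.25) + 0.26 × 0.06
   = 1.75 + 5.81 + 3.916 + 0.0156 = 11.49
R_t = 0.9 × 8.00 + 0.1 × 11.49 = 7.2 + 1.149 = 8.35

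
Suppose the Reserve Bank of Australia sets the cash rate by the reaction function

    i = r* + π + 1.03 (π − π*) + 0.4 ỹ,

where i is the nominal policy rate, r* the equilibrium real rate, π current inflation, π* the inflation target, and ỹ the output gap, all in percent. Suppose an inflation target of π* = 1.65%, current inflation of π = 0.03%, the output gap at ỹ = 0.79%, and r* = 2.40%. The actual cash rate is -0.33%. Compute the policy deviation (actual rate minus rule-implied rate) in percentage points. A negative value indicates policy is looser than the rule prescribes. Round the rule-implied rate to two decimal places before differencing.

i = 2.40 + 0.03 + 1.03 × (0.03 − 1.65) + 0.4 × 0.79
   = 2.40 + 0.03 − 1.6686 + 0.316 = 1.08
Deviation = -0.33 − 1.08 = -1.41 pp.

-1.41 pp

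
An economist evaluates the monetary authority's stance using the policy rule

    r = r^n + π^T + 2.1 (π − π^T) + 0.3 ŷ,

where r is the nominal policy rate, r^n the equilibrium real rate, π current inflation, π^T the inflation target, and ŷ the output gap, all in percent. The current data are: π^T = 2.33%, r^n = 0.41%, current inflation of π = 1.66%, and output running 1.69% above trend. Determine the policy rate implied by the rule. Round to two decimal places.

1.84%

Output 1.69% above potential → ŷ = 1.69.
r = 0.41 + 2.33 + 2.1 × (1.66 − 2.33) + 0.3 × 1.69
   = 0.41 + 2.33 − 1.407 + 0.507 = 1.84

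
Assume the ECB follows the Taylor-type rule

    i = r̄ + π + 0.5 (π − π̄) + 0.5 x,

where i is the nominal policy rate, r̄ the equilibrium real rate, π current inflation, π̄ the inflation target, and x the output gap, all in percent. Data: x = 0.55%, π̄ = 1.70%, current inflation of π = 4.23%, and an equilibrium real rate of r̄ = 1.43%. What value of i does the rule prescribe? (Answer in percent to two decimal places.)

7.20%

i = 1.43 + 4.23 + 0.5 × (4.23 − 1.70) + 0.5 × 0.55
   = 1.43 + 4.23 + 1.265 + 0.275 = 7.20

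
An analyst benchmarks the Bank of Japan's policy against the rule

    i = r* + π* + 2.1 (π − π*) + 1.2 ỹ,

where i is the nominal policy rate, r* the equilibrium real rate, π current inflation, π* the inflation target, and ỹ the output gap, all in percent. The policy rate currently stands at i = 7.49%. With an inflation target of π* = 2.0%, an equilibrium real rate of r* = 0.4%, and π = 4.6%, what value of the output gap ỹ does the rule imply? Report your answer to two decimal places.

-0.31%

1.2 ỹ = 7.49 − 0.4 − 2.0 − 2.1 × (4.6 − 2.0) = -0.37
ỹ = -0.37 / 1.2 = -0.31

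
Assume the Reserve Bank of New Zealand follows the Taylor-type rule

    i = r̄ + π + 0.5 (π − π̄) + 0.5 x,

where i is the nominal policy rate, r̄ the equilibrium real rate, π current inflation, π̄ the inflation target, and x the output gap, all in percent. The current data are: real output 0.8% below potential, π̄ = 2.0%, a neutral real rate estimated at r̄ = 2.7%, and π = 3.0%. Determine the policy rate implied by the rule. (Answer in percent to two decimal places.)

5.80%

Output 0.8% below potential → x = -0.8.
i = 2.7 + 3.0 + 0.5 × (3.0 − 2.0) + 0.5 × (-0.8)
   = 2.7 + 3 + 0.5 − 0.4 = 5.80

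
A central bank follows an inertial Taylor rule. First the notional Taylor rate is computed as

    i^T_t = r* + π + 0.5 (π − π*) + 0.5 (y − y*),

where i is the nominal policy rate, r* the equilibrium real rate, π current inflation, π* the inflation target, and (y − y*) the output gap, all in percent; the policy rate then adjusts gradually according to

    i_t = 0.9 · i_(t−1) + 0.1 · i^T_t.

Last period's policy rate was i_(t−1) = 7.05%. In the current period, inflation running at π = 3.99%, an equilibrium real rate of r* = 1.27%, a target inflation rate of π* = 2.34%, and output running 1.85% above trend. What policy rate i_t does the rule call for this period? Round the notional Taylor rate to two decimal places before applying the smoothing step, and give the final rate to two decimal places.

7.05%

Output 1.85% above potential → (y − y*) = 1.85.
i^T_t = 1.27 + 3.99 + 0.5 × (3.99 − 2.34) + 0.5 × 1.85
   = 1.27 + 3.99 + 0.825 + 0.925 = 7.01
i_t = 0.9 × 7.05 + 0.1 × 7.01 = 6.345 + 0.701 = 7.05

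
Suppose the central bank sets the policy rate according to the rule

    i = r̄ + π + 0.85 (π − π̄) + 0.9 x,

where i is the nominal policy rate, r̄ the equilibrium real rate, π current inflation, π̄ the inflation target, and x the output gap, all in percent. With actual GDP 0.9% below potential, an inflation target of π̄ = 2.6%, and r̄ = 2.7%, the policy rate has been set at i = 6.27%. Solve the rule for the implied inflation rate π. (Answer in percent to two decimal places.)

Output 0.9% below potential → x = -0.9.
Collecting π: i = r̄ + (1 + 0.85) π − 0.85 π̄ + 0.9 x
1.85 π = 6.27 − 2.7 + 0.85 × 2.6 − 0.9 × (-0.9) = 6.59
π = 6.59 / 1.85 = 3.56

3.56%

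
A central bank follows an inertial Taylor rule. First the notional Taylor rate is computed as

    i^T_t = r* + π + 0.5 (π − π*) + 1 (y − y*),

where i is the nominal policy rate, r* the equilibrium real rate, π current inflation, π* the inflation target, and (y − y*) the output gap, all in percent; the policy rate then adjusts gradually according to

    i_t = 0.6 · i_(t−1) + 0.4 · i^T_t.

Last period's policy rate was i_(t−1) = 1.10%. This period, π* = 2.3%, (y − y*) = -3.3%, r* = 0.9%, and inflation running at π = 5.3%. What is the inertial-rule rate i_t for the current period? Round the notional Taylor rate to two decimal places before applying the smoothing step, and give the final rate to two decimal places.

2.42%

i^T_t = 0.9 + 5.3 + 0.5 × (5.3 − 2.3) + 1 × (-3.3)
   = 0.9 + 5.3 + 1.5 − 3.3 = 4.40
i_t = 0.6 × 1.10 + 0.4 × 4.40 = 0.66 + 1.76 = 2.42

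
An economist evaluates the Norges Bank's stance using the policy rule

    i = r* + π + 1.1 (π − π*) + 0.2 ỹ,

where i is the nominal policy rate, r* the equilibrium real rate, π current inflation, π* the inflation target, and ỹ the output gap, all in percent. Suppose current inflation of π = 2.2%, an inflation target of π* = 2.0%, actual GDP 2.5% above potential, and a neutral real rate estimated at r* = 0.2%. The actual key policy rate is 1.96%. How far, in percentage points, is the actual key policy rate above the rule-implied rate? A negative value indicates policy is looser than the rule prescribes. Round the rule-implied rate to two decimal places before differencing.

Output 2.5% above potential → ỹ = 2.5.
i = 0.2 + 2.2 + 1.1 × (2.2 − 2.0) + 0.2 × 2.5
   = 0.2 + 2.2 + 0.22 + 0.5 = 3.12
Deviation = 1.96 − 3.12 = -1.16 pp.

-1.16 pp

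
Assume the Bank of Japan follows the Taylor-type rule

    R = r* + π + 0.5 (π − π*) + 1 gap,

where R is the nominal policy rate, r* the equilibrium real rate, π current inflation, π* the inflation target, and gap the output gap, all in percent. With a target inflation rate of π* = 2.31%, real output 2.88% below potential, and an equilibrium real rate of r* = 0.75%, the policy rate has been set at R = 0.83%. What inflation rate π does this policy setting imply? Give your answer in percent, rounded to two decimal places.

Output 2.88% below potential → gap = -2.88.
Collecting π: R = r* + (1 + 0.5) π − 0.5 π* + 1 gap
1.5 π = 0.83 − 0.75 + 0.5 × 2.31 − 1 × (-2.88) = 4.115
π = 4.115 / 1.5 = 2.74

2.74%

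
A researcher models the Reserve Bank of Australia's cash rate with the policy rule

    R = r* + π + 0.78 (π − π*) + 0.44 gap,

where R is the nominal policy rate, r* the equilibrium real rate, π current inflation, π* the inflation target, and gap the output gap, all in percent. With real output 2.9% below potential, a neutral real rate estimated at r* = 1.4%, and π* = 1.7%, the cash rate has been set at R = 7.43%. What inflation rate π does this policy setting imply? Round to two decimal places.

4.85%

Output 2.9% below potential → gap = -2.9.
Collecting π: R = r* + (1 + 0.78) π − 0.78 π* + 0.44 gap
1.78 π = 7.43 − 1.4 + 0.78 × 1.7 − 0.44 × (-2.9) = 8.632
π = 8.632 / 1.78 = 4.85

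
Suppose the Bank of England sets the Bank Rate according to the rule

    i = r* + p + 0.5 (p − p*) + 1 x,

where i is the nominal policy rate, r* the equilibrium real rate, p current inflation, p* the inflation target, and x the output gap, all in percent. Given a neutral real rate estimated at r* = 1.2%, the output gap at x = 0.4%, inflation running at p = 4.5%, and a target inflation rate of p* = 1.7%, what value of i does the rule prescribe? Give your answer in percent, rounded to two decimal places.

7.50%

i = 1.2 + 4.5 + 0.5 × (4.5 − 1.7) + 1 × 0.4
   = 1.2 + 4.5 + 1.4 + 0.4 = 7.50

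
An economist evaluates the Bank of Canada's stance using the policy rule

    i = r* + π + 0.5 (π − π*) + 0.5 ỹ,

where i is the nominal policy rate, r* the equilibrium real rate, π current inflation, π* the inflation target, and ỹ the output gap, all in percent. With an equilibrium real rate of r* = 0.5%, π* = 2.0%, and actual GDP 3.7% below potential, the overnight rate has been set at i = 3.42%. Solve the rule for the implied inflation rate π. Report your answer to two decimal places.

Output 3.7% below potential → ỹ = -3.7.
Collecting π: i = r* + (1 + 0.5) π − 0.5 π* + 0.5 ỹ
1.5 π = 3.42 − 0.5 + 0.5 × 2.0 − 0.5 × (-3.7) = 5.77
π = 5.77 / 1.5 = 3.85

3.85%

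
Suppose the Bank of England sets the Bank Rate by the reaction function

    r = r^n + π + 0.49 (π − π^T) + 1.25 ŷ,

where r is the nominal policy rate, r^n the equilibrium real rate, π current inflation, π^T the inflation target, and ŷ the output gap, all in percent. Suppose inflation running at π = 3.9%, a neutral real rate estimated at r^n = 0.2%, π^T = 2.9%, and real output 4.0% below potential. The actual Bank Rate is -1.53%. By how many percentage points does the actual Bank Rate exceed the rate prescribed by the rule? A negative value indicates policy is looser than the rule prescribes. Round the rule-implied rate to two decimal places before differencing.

-1.12 pp

Output 4.0% below potential → ŷ = -4.0.
r = 0.2 + 3.9 + 0.49 × (3.9 − 2.9) + 1.25 × (-4.0)
   = 0.2 + 3.9 + 0.49 − 5 = -0.41
Deviation = -1.53 − (-0.41) = -1.12 pp.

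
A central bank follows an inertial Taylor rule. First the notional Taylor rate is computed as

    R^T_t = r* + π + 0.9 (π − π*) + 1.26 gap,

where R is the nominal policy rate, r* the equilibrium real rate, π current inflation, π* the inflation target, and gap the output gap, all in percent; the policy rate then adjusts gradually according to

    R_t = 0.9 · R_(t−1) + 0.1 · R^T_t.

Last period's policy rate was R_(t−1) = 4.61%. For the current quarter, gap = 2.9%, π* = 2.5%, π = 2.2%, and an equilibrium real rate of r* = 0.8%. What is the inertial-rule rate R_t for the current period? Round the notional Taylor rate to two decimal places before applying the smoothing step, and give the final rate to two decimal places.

R^T_t = 0.8 + 2.2 + 0.9 × (2.2 − 2.5) + 1.26 × 2.9
   = 0.8 + 2.2 − 0.27 + 3.654 = 6.38
R_t = 0.9 × 4.61 + 0.1 × 6.38 = 4.149 + 0.638 = 4.79

4.79%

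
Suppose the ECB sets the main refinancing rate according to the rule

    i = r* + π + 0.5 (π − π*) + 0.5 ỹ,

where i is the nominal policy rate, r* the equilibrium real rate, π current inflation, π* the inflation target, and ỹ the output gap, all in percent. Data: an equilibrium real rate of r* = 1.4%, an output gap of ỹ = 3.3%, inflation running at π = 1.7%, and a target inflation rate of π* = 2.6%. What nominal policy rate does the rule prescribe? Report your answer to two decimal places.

4.30%

i = 1.4 + 1.7 + 0.5 × (1.7 − 2.6) + 0.5 × 3.3
   = 1.4 + 1.7 − 0.45 + 1.65 = 4.30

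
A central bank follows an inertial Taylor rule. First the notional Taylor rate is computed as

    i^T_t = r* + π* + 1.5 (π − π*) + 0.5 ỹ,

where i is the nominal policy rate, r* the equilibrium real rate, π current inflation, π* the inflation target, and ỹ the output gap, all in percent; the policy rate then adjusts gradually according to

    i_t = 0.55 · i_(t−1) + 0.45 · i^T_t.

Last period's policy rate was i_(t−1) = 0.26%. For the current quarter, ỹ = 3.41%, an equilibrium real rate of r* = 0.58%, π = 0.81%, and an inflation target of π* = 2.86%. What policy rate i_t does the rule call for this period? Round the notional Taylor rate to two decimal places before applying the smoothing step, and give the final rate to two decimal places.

1.07%

i^T_t = 0.58 + 2.86 + 1.5 × (0.81 − 2.86) + 0.5 × 3.41
   = 0.58 + 2.86 − 3.075 + 1.705 = 2.07
i_t = 0.55 × 0.26 + 0.45 × 2.07 = 0.143 + 0.9315 = 1.07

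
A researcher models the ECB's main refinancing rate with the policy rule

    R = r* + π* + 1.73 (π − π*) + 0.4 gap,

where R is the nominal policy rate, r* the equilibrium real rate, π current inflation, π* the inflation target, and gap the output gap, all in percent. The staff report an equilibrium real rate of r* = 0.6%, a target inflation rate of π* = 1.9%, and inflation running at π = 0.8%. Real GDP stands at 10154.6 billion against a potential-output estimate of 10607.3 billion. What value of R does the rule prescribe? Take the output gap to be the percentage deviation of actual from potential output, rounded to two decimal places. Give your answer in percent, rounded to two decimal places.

Output gap = 100 × (10154.6 − 10607.3) / 10607.3 = -4.27%.
R = 0.60 + 1.90 + 1.73 × (0.80 − 1.90) + 0.4 × (-4.27)
   = 0.60 + 1.9 − 1.903 − 1.708 = -1.11

-1.11%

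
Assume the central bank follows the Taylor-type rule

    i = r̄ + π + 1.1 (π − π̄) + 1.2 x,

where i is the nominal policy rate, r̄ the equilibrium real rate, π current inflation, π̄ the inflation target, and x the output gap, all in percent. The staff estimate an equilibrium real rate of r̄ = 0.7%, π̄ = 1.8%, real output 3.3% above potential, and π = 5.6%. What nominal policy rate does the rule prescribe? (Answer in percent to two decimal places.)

14.44%

Output 3.3% above potential → x = 3.3.
i = 0.7 + 5.6 + 1.1 × (5.6 − 1.8) + 1.2 × 3.3
   = 0.7 + 5.6 + 4.18 + 3.96 = 14.44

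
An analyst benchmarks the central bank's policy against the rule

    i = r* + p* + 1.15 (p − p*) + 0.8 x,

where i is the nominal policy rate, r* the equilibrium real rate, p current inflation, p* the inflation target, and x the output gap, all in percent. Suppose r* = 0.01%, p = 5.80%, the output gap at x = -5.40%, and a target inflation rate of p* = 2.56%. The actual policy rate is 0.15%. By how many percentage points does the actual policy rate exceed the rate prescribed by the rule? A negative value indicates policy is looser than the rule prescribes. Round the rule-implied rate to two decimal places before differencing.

i = 0.01 + 2.56 + 1.15 × (5.80 − 2.56) + 0.8 × (-5.40)
   = 0.01 + 2.56 + 3.726 − 4.32 = 1.98
Deviation = 0.15 − 1.98 = -1.83 pp.

-1.83 pp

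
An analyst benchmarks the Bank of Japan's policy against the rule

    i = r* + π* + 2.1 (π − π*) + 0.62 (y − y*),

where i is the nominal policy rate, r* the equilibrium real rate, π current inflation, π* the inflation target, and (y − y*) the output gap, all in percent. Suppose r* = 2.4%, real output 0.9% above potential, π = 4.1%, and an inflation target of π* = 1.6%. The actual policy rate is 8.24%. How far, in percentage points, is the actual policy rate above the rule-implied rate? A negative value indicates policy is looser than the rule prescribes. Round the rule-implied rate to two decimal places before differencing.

Output 0.9% above potential → (y − y*) = 0.9.
i = 2.4 + 1.6 + 2.1 × (4.1 − 1.6) + 0.62 × 0.9
   = 2.4 + 1.6 + 5.25 + 0.558 = 9.81
Deviation = 8.24 − 9.81 = -1.57 pp.

-1.57 pp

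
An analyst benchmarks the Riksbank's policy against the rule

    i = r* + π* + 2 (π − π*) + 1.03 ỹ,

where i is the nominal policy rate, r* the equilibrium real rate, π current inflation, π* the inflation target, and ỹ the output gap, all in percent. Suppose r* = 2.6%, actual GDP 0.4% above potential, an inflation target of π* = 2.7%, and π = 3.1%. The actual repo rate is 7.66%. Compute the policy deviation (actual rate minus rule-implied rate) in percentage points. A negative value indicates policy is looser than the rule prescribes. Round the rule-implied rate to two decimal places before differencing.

Output 0.4% above potential → ỹ = 0.4.
i = 2.6 + 2.7 + 2 × (3.1 − 2.7) + 1.03 × 0.4
   = 2.6 + 2.7 + 0.8 + 0.412 = 6.51
Deviation = 7.66 − 6.51 = 1.15 pp.

1.15 pp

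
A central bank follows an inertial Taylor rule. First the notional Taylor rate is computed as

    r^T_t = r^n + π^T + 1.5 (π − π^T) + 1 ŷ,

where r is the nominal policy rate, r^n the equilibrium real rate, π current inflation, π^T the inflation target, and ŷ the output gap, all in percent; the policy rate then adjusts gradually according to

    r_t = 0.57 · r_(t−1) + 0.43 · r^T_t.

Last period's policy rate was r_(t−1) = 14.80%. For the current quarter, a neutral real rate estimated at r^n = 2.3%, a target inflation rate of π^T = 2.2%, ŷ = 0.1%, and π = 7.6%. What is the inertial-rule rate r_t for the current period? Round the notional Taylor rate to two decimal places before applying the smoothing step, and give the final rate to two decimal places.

r^T_t = 2.3 + 2.2 + 1.5 × (7.6 − 2.2) + 1 × 0.1
   = 2.3 + 2.2 + 8.1 + 0.1 = 12.70
r_t = 0.57 × 14.80 + 0.43 × 12.70 = 8.436 + 5.461 = 13.90

13.90%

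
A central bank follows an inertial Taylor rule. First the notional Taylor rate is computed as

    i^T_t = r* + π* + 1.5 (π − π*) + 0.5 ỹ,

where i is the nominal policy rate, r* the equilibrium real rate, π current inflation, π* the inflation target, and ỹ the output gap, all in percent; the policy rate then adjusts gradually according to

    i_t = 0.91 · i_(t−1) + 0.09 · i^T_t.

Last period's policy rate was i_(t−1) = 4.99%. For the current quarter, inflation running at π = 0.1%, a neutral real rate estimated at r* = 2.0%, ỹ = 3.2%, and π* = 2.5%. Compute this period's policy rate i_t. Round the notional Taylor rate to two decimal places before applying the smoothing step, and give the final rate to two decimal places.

4.77%

i^T_t = 2.0 + 2.5 + 1.5 × (0.1 − 2.5) + 0.5 × 3.2
   = 2.0 + 2.5 − 3.6 + 1.6 = 2.50
i_t = 0.91 × 4.99 + 0.09 × 2.50 = 4.5409 + 0.225 = 4.77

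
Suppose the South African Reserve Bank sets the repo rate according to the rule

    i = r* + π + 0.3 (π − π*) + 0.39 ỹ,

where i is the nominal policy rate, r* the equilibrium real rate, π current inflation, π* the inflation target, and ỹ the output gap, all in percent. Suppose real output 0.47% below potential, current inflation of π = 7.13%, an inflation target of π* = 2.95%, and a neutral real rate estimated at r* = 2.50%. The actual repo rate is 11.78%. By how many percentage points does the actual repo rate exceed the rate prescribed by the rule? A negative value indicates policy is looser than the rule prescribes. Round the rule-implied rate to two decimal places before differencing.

Output 0.47% below potential → ỹ = -0.47.
i = 2.50 + 7.13 + 0.3 × (7.13 − 2.95) + 0.39 × (-0.47)
   = 2.50 + 7.13 + 1.254 − 0.1833 = 10.70
Deviation = 11.78 − 10.70 = 1.08 pp.

1.08 pp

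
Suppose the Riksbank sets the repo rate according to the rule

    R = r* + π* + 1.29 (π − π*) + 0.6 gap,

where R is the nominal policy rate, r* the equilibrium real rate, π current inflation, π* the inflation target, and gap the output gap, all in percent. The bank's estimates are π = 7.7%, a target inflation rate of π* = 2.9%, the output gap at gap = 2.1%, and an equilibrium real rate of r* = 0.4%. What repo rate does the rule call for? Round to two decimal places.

10.75%

R = 0.4 + 2.9 + 1.29 × (7.7 − 2.9) + 0.6 × 2.1
   = 0.4 + 2.9 + 6.192 + 1.26 = 10.75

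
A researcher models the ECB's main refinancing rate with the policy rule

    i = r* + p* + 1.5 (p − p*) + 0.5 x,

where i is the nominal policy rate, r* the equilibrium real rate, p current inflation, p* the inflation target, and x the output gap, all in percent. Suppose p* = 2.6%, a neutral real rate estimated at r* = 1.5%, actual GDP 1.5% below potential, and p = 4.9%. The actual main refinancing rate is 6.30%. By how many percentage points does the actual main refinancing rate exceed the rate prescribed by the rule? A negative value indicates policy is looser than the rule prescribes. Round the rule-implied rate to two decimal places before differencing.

-0.50 pp

Output 1.5% below potential → x = -1.5.
i = 1.5 + 2.6 + 1.5 × (4.9 − 2.6) + 0.5 × (-1.5)
   = 1.5 + 2.6 + 3.45 − 0.75 = 6.80
Deviation = 6.30 − 6.80 = -0.50 pp.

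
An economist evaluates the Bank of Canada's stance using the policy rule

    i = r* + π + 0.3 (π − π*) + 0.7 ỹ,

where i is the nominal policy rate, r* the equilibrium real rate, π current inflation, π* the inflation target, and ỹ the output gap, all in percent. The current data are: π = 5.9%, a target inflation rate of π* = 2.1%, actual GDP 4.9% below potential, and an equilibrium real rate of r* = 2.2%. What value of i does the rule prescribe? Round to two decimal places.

Output 4.9% below potential → ỹ = -4.9.
i = 2.2 + 5.9 + 0.3 × (5.9 − 2.1) + 0.7 × (-4.9)
   = 2.2 + 5.9 + 1.14 − 3.43 = 5.81

5.81%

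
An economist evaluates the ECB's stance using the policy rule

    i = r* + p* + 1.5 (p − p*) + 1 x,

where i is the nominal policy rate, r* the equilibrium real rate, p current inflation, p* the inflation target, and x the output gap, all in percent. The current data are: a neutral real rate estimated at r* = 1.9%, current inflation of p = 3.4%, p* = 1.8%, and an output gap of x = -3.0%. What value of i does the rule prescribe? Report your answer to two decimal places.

3.10%

i = 1.9 + 1.8 + 1.5 × (3.4 − 1.8) + 1 × (-3.0)
   = 1.9 + 1.8 + 2.4 − 3 = 3.10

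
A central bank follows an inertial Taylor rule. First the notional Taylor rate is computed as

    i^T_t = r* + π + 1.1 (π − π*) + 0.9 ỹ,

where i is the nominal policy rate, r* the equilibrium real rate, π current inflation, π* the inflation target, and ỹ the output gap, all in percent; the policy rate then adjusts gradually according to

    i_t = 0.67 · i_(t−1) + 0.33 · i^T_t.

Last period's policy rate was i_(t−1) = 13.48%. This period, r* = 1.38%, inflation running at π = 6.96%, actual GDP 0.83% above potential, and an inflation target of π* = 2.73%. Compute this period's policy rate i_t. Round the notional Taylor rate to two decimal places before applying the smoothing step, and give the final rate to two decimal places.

13.57%

Output 0.83% above potential → ỹ = 0.83.
i^T_t = 1.38 + 6.96 + 1.1 × (6.96 − 2.73) + 0.9 × 0.83
   = 1.38 + 6.96 + 4.653 + 0.747 = 13.74
i_t = 0.67 × 13.48 + 0.33 × 13.74 = 9.0316 + 4.5342 = 13.57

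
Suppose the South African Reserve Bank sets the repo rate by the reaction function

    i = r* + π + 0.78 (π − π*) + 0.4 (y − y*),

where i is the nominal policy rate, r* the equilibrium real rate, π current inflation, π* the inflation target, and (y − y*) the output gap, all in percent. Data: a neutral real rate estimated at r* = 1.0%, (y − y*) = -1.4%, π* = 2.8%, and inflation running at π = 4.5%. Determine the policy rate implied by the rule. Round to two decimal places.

i = 1.0 + 4.5 + 0.78 × (4.5 − 2.8) + 0.4 × (-1.4)
   = 1.0 + 4.5 + 1.326 − 0.56 = 6.27

6.27%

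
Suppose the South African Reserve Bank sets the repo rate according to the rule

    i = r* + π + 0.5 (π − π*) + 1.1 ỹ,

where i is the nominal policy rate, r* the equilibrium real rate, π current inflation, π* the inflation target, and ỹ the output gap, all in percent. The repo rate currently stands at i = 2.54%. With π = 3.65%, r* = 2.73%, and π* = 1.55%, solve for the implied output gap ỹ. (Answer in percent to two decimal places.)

-4.45%

1.1 ỹ = 2.54 − 2.73 − 3.65 − 0.5 × (3.65 − 1.55) = -4.89
ỹ = -4.89 / 1.1 = -4.45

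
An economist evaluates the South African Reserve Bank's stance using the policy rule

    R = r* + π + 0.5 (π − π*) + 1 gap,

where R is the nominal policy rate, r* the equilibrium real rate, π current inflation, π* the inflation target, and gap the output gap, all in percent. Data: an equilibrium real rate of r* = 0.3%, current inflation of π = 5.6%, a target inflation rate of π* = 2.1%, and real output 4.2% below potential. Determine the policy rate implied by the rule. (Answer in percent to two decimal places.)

Output 4.2% below potential → gap = -4.2.
R = 0.3 + 5.6 + 0.5 × (5.6 − 2.1) + 1 × (-4.2)
   = 0.3 + 5.6 + 1.75 − 4.2 = 3.45

3.45%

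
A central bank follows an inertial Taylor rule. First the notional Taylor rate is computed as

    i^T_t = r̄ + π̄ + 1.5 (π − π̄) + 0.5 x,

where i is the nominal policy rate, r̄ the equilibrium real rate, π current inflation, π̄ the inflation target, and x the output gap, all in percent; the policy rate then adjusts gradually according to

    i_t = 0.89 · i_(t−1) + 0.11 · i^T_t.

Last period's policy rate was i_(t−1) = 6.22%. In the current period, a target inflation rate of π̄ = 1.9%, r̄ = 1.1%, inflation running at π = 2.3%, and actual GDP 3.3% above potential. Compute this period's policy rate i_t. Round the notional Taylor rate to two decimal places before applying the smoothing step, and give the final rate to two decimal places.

6.11%

Output 3.3% above potential → x = 3.3.
i^T_t = 1.1 + 1.9 + 1.5 × (2.3 − 1.9) + 0.5 × 3.3
   = 1.1 + 1.9 + 0.6 + 1.65 = 5.25
i_t = 0.89 × 6.22 + 0.11 × 5.25 = 5.5358 + 0.5775 = 6.11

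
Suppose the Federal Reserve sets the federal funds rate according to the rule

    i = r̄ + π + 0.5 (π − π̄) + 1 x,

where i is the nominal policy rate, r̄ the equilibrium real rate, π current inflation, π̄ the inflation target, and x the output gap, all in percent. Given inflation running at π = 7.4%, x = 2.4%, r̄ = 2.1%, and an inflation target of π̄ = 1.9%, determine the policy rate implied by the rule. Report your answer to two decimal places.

14.65%

i = 2.1 + 7.4 + 0.5 × (7.4 − 1.9) + 1 × 2.4
   = 2.1 + 7.4 + 2.75 + 2.4 = 14.65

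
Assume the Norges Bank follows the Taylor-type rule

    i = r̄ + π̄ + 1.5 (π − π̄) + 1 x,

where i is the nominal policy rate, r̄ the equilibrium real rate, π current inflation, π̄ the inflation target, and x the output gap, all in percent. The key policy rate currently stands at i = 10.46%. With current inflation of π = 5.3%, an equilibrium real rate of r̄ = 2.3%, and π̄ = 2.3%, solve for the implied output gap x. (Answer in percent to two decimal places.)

1 x = 10.46 − 2.3 − 2.3 − 1.5 × (5.3 − 2.3) = 1.36
x = 1.36 / 1 = 1.36

1.36%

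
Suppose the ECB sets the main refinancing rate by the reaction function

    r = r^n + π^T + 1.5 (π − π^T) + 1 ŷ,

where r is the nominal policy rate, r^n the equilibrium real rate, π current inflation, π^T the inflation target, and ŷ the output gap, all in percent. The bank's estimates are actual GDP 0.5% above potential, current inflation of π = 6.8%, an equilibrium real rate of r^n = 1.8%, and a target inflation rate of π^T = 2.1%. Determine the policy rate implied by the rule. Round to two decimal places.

Output 0.5% above potential → ŷ = 0.5.
r = 1.8 + 2.1 + 1.5 × (6.8 − 2.1) + 1 × 0.5
   = 1.8 + 2.1 + 7.05 + 0.5 = 11.45

11.45%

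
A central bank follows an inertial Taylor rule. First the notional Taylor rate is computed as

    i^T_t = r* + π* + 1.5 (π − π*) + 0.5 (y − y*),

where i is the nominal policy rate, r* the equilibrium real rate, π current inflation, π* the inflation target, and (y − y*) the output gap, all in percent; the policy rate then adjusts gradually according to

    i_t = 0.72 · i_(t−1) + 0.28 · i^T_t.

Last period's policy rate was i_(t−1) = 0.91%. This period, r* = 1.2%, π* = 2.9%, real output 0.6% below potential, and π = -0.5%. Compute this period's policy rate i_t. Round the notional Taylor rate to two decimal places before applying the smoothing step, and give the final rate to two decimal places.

0.29%

Output 0.6% below potential → (y − y*) = -0.6.
i^T_t = 1.2 + 2.9 + 1.5 × (-0.5 − 2.9) + 0.5 × (-0.6)
   = 1.2 + 2.9 − 5.1 − 0.3 = -1.30
i_t = 0.72 × 0.91 + 0.28 × (-1.30) = 0.6552 − 0.364 = 0.29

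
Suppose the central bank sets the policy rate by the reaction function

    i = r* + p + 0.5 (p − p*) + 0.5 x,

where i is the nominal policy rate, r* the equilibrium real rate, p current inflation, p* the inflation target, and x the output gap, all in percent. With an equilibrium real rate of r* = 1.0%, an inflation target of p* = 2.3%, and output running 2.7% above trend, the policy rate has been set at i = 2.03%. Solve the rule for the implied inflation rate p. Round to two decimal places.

0.55%

Output 2.7% above potential → x = 2.7.
Collecting p: i = r* + (1 + 0.5) p − 0.5 p* + 0.5 x
1.5 p = 2.03 − 1.0 + 0.5 × 2.3 − 0.5 × 2.7 = 0.83
p = 0.83 / 1.5 = 0.55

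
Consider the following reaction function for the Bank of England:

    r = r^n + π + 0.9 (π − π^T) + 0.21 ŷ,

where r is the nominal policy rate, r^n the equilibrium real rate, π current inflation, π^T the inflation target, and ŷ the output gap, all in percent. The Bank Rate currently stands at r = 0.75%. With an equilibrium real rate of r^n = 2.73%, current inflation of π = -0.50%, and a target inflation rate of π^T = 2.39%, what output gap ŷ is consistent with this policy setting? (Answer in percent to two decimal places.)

5.34%

0.21 ŷ = 0.75 − 2.73 − (-0.50) − 0.9 × ((-0.50) − 2.39) = 1.121
ŷ = 1.121 / 0.21 = 5.34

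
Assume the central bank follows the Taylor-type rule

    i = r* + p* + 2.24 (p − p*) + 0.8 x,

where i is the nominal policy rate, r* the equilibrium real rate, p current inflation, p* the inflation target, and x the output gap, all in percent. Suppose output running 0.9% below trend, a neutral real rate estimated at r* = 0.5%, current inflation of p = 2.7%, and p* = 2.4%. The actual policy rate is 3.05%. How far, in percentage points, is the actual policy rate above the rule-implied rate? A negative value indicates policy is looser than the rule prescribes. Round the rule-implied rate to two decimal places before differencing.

Output 0.9% below potential → x = -0.9.
i = 0.5 + 2.4 + 2.24 × (2.7 − 2.4) + 0.8 × (-0.9)
   = 0.5 + 2.4 + 0.672 − 0.72 = 2.85
Deviation = 3.05 − 2.85 = 0.20 pp.

0.20 pp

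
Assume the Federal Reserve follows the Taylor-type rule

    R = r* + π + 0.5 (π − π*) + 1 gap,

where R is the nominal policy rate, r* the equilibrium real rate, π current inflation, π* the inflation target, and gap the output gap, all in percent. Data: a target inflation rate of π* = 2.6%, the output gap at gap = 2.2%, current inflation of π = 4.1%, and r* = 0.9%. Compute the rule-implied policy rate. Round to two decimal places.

7.95%

R = 0.9 + 4.1 + 0.5 × (4.1 − 2.6) + 1 × 2.2
   = 0.9 + 4.1 + 0.75 + 2.2 = 7.95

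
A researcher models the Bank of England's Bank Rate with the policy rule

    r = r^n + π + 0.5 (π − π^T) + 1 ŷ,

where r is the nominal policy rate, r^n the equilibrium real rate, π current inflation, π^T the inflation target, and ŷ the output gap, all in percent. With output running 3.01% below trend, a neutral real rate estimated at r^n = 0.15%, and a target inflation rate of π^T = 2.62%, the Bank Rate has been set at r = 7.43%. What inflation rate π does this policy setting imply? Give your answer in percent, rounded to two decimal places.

7.73%

Output 3.01% below potential → ŷ = -3.01.
Collecting π: r = r^n + (1 + 0.5) π − 0.5 π^T + 1 ŷ
1.5 π = 7.43 − 0.15 + 0.5 × 2.62 − 1 × (-3.01) = 11.6
π = 11.6 / 1.5 = 7.73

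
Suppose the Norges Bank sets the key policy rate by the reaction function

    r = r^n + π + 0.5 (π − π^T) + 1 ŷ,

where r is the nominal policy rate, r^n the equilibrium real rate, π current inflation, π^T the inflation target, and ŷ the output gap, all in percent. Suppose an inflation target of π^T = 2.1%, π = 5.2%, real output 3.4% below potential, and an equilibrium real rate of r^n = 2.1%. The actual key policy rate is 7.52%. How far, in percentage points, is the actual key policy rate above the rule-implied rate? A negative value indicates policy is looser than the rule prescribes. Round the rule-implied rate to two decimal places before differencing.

Output 3.4% below potential → ŷ = -3.4.
r = 2.1 + 5.2 + 0.5 × (5.2 − 2.1) + 1 × (-3.4)
   = 2.1 + 5.2 + 1.55 − 3.4 = 5.45
Deviation = 7.52 − 5.45 = 2.07 pp.

2.07 pp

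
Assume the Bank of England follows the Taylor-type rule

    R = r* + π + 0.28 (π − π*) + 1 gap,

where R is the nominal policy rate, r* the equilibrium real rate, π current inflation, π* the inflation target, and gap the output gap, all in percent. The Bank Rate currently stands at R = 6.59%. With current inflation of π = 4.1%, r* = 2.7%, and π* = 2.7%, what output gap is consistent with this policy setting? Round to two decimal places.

-0.60%

1 gap = 6.59 − 2.7 − 4.1 − 0.28 × (4.1 − 2.7) = -0.602
gap = -0.602 / 1 = -0.60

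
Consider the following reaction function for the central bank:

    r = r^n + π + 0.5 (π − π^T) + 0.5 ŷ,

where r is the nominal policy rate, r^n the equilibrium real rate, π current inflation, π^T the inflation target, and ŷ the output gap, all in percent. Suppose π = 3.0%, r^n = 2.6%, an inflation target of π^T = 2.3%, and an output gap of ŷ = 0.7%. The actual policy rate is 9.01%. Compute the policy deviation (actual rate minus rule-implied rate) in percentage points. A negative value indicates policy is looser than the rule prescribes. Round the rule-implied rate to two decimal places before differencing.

r = 2.6 + 3.0 + 0.5 × (3.0 − 2.3) + 0.5 × 0.7
   = 2.6 + 3 + 0.35 + 0.35 = 6.30
Deviation = 9.01 − 6.30 = 2.71 pp.

2.71 pp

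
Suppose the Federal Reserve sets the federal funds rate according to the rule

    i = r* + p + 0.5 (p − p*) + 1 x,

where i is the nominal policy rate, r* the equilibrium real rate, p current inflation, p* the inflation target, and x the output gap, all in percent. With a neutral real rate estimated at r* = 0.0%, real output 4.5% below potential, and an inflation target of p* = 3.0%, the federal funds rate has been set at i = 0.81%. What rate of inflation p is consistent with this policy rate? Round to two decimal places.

Output 4.5% below potential → x = -4.5.
Collecting p: i = r* + (1 + 0.5) p − 0.5 p* + 1 x
1.5 p = 0.81 − 0.0 + 0.5 × 3.0 − 1 × (-4.5) = 6.81
p = 6.81 / 1.5 = 4.54

4.54%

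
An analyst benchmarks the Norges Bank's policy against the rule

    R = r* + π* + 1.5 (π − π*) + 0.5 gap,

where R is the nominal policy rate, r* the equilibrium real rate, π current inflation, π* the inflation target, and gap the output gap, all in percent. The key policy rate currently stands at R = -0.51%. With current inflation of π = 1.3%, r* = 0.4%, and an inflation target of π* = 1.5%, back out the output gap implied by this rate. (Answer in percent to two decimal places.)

-4.22%

0.5 gap = -0.51 − 0.4 − 1.5 − 1.5 × (1.3 − 1.5) = -2.11
gap = -2.11 / 0.5 = -4.22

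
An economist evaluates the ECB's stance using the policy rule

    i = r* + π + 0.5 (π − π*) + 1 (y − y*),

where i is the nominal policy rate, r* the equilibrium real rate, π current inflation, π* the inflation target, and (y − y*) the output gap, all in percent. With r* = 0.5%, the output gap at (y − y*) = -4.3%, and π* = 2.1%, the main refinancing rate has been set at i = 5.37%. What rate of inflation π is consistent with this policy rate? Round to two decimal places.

6.81%

Collecting π: i = r* + (1 + 0.5) π − 0.5 π* + 1 (y − y*)
1.5 π = 5.37 − 0.5 + 0.5 × 2.1 − 1 × (-4.3) = 10.22
π = 10.22 / 1.5 = 6.81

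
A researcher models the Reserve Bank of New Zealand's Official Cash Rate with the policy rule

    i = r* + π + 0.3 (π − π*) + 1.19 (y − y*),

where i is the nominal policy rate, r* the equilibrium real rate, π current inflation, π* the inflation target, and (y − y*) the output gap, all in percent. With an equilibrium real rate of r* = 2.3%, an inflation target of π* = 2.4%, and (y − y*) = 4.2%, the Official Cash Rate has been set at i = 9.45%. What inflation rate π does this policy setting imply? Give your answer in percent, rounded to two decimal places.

Collecting π: i = r* + (1 + 0.3) π − 0.3 π* + 1.19 (y − y*)
1.3 π = 9.45 − 2.3 + 0.3 × 2.4 − 1.19 × 4.2 = 2.872
π = 2.872 / 1.3 = 2.21

2.21%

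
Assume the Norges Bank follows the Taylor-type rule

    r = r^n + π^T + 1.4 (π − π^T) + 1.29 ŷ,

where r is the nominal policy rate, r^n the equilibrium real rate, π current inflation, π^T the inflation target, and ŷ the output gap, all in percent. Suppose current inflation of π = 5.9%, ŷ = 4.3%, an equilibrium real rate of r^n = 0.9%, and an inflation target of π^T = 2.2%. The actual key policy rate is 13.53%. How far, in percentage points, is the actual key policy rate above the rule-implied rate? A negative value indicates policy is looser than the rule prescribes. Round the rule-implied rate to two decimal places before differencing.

-0.30 pp

r = 0.9 + 2.2 + 1.4 × (5.9 − 2.2) + 1.29 × 4.3
   = 0.9 + 2.2 + 5.18 + 5.547 = 13.83
Deviation = 13.53 − 13.83 = -0.30 pp.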